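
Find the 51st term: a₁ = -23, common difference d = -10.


aₙ = a₁ + (n-1)d
= -23 + (51-1)×-10
= -23 - 500
= -523

a_51 = -523


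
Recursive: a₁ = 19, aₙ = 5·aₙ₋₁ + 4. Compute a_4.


Computing step by step:
a_1 = 19
a_2 = 99
a_3 = 499
a_4 = 2499


a_4 = 2499


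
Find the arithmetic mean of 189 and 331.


AM = (189 + 331)/2 = 520/2 = 260

AM = 260


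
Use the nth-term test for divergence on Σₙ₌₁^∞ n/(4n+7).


lim(n→∞) n/(4n+7) = 1/4 = 1/4  (divide numerator and denominator by n)
lim aₙ = 1/4 ≠ 0 → series DIVERGES

Diverges (lim aₙ = 1/4 ≠ 0)


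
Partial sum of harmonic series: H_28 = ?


H_28 = 1/1 + 1/2 + 1/3 + ... + 1/28
= 315404588903/80313433200
≈ 3.9272

H_28 = 315404588903/80313433200 ≈ 3.9272


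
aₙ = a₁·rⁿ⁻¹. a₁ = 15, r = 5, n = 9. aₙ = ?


aₙ = a₁·r^(n-1)
= 15×5^8
= 15×390625
= 5859375

a_9 = 5859375


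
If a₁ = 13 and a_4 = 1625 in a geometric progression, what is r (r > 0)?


r^(n-1) = aₙ/a₁
r^3 = 1625/13 = 125
r = 125^(1/3)
= 5

r = 5


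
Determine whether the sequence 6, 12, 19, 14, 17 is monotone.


Differences: 6, 7, -5, 3
Difference at position 1 is +6 (> 0) but position 3 is -5 (< 0) — sequence both rises and falls
→ NOT monotonic

Not monotonic


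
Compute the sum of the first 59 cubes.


n(n+1)/2 = 59×60/2 = 1770
Σk³ = 1770² = 3132900

Σk³ = 3132900


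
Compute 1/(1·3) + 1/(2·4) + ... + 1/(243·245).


1/(k(k+2)) = (1/2)·(1/k - 1/(k+2)) (partial fractions)
Telescoping: Σ = (1/2)·(1 + 1/2 - 1/244 - 1/245) = 89181/119560

Sum = 89181/119560


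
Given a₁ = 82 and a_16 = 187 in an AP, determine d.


d = (aₙ - a₁)/(n-1)
= (187 - 82)/(16-1)
= 105/15 = 7

d = 7


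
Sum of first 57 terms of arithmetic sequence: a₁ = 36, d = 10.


aₙ = 36 + (57-1)×10 = 596
Sₙ = n(a₁+aₙ)/2 = 57×(36+596)/2
= 57×632/2 = 18012

S_57 = 18012


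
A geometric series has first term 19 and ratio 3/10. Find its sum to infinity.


S∞ = a₁/(1-r) = 19/(1 - 3/10)
= 19/(7/10)
= 190/7

S∞ = 190/7


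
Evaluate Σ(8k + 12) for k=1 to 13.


Σ(8k+12) = 8·Σk + 12·n
= 8·91 + 12·13
= 728 + 156 = 884

Σ = 884


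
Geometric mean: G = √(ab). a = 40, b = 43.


GM = √(40×43) = √1720 = 41.4729

GM = 41.4729


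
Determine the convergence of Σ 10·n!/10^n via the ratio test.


aₙ = 10·n!/10^n
a_{n+1}/aₙ = (n+1)!/10^(n+1) × 10^n/n!  (constant 10 cancels)
= (n+1)/10
L = lim(n→∞) (n+1)/10 = ∞
L > 1 → series DIVERGES

Diverges (ratio test: L = ∞ > 1)


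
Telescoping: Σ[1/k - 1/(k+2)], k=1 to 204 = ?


Telescoping with gap 2: two head and two tail terms survive.
= (1 + 1/2) - (1/205 + 1/206)
= 3/2 - 1/205 - 1/206 = 31467/21115

Sum = 31467/21115


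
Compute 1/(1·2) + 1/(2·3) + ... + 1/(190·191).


1/(k(k+1)) = 1/k - 1/(k+1) (partial fractions)
Telescoping: Σ = 1 - 1/191 = 190/191

Sum = 190/191


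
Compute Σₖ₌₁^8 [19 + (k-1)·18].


aₙ = 19 + (8-1)×18 = 145
Sₙ = n(a₁+aₙ)/2 = 8×(19+145)/2
= 8×164/2 = 656

S_8 = 656


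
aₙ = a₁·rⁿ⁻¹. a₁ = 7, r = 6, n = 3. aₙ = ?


aₙ = a₁·r^(n-1)
= 7×6^2
= 7×36
= 252

a_3 = 252


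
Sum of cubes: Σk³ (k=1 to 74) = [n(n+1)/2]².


n(n+1)/2 = 74×75/2 = 2775
Σk³ = 2775² = 7700625

Σk³ = 7700625


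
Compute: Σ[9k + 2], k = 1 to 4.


Σ(9k+2) = 9·Σk + 2·n
= 9·10 + 2·4
= 90 + 8 = 98

Σ = 98


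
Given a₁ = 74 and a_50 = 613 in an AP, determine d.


d = (aₙ - a₁)/(n-1)
= (613 - 74)/(50-1)
= 539/49 = 11

d = 11


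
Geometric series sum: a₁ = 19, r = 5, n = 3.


Sₙ = 19×(5^3 - 1)/(5 - 1)
= 19×(125 - 1)/4
= 19×124/4
= 589

S_3 = 589


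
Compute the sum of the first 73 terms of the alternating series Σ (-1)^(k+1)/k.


S = 1 - 1/2 + 1/3 - 1/4 + 1/5 - 1/6 + 1/7 - 1/8 ± ...
= 0.6999
(Full series converges to +ln(2) ≈ +0.6931)

S_73 = 0.6999


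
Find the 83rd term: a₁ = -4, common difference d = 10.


aₙ = a₁ + (n-1)d
= -4 + (83-1)×10
= -4 + 820
= 816

a_83 = 816


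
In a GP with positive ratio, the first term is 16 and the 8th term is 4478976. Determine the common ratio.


r^(n-1) = aₙ/a₁
r^7 = 4478976/16 = 279936
r = 279936^(1/7)
= 6

r = 6


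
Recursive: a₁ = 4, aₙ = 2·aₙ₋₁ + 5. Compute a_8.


Computing step by step:
a_1 = 4
a_2 = 13
a_3 = 31
a_4 = 67
a_5 = 139
a_6 = 283
a_7 = 571
a_8 = 1147


a_8 = 1147


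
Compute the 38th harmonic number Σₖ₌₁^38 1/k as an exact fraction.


H_38 = 1/1 + 1/2 + 1/3 + ... + 1/38
= 2053580969474233/485721041551200
≈ 4.2279

H_38 = 2053580969474233/485721041551200 ≈ 4.2279


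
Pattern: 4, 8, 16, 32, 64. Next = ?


Pattern: powers of 2: 2ⁿ
Terms: 4, 8, 16, 32, 64
Next term = 128

Next term = 128


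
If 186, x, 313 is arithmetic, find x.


AM = (186 + 313)/2 = 499/2 = 249.5

AM = 249.5


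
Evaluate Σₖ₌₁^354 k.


n(n+1)/2 = 354×355/2 = 125670/2 = 62835

Σk = 62835


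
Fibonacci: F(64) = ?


Fibonacci sequence: 1, 1, 2, 3, 5, 8, 13, 21, 34, 55, 89, ...
F(64) = 10610209857723

F(64) = 10610209857723


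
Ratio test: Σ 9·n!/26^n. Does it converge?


aₙ = 9·n!/26^n
a_{n+1}/aₙ = (n+1)!/26^(n+1) × 26^n/n!  (constant 9 cancels)
= (n+1)/26
L = lim(n→∞) (n+1)/26 = ∞
L > 1 → series DIVERGES

Diverges (ratio test: L = ∞ > 1)


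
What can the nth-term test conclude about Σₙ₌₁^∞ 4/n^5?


lim(n→∞) 4/n^5 = 0
lim aₙ = 0 → nth-term test is INCONCLUSIVE
(Need other tests; this is actually a convergent p-series with p=5 > 1)

Inconclusive (lim aₙ = 0; need another test)


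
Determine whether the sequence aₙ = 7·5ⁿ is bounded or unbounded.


aₙ = 7·5ⁿ → as n→∞, aₙ→∞ (since base 5 > 1)
No finite upper bound exists
The sequence is UNBOUNDED

Unbounded (aₙ → ∞ as n → ∞)


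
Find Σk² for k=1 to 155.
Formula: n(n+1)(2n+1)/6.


n = 155
n(n+1)(2n+1)/6 = 155×156×311/6
= 7519980/6 = 1253330

Σk² = 1253330


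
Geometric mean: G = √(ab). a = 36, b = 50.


GM = √(36×50) = √1800 = 42.4264

GM = 42.4264


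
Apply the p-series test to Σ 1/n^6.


p-series test: Σ c/n^p converges if p > 1, diverges if p ≤ 1 (constant c > 0 doesn't affect convergence).
p = 6
6 > 1 → CONVERGES

Converges (p = 6 > 1)


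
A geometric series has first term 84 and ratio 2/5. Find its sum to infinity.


S∞ = a₁/(1-r) = 84/(1 - 2/5)
= 84/(3/5)
= 140

S∞ = 140


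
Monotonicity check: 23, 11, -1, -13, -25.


Differences: -12, -12, -12, -12
All differences < 0 → strictly DECREASING

Monotonically decreasing


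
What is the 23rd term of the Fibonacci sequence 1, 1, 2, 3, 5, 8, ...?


Fibonacci sequence: 1, 1, 2, 3, 5, 8, 13, 21, 34, 55, 89, ...
F(23) = 28657

F(23) = 28657


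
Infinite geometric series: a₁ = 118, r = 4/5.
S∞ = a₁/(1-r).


S∞ = a₁/(1-r) = 118/(1 - 4/5)
= 118/(1/5)
= 590

S∞ = 590


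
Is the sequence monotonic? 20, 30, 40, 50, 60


Differences: 10, 10, 10, 10
All differences > 0 → strictly INCREASING

Monotonically increasing


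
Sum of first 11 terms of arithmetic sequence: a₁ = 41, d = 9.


aₙ = 41 + (11-1)×9 = 131
Sₙ = n(a₁+aₙ)/2 = 11×(41+131)/2
= 11×172/2 = 946

S_11 = 946


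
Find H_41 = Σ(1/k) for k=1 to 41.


H_41 = 1/1 + 1/2 + 1/3 + ... + 1/41
= 85691034670497533/19914562703599200
≈ 4.3029

H_41 = 85691034670497533/19914562703599200 ≈ 4.3029


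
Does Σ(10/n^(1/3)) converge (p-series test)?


p-series test: Σ c/n^p converges if p > 1, diverges if p ≤ 1 (constant c > 0 doesn't affect convergence).
p = 1/3
1/3 ≤ 1 → DIVERGES

Diverges (p = 1/3 ≤ 1)


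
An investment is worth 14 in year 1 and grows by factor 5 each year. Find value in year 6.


aₙ = a₁·r^(n-1)
= 14×5^5
= 14×3125
= 43750

a_6 = 43750


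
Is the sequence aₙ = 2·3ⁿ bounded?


aₙ = 2·3ⁿ → as n→∞, aₙ→∞ (since base 3 > 1)
No finite upper bound exists
The sequence is UNBOUNDED

Unbounded (aₙ → ∞ as n → ∞)


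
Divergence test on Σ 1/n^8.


lim(n→∞) 1/n^8 = 0
lim aₙ = 0 → nth-term test is INCONCLUSIVE
(Need other tests; this is actually a convergent p-series with p=8 > 1)

Inconclusive (lim aₙ = 0; need another test)


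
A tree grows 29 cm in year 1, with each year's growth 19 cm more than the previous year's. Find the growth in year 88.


aₙ = a₁ + (n-1)d
= 29 + (88-1)×19
= 29 + 1653
= 1682

a_88 = 1682


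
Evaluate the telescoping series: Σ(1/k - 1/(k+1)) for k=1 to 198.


Telescoping: adjacent terms cancel.
= 1/1 - 1/199
= 1 - 1/199 = 198/199

Sum = 198/199


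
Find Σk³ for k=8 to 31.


Σₖ₌8^31 k³ = [31·32/2]² − [7·8/2]²
= 246016 − 784 = 245232

Σk³ = 245232


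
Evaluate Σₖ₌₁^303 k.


n(n+1)/2 = 303×304/2 = 92112/2 = 46056

Σk = 46056


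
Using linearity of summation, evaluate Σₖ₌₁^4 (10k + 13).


Σ(10k+13) = 10·Σk + 13·n
= 10·10 + 13·4
= 100 + 52 = 152

Σ = 152


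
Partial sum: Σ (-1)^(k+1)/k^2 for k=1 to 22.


S = 1 - 1/4 + 1/9 - 1/16 + 1/25 - 1/36 + 1/49 - 1/64 ± ...
= 0.8215
(Full series converges to +π²/12 ≈ +0.8225)

S_22 = 0.8215


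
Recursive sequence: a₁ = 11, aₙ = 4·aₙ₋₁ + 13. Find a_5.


Computing step by step:
a_1 = 11
a_2 = 57
a_3 = 241
a_4 = 977
a_5 = 3921


a_5 = 3921


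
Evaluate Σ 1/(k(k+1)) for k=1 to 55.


1/(k(k+1)) = 1/k - 1/(k+1) (partial fractions)
Telescoping: Σ = 1 - 1/56 = 55/56

Sum = 55/56


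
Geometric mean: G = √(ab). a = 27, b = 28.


GM = √(27×28) = √756 = 27.4955

GM = 27.4955


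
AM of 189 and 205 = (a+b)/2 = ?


AM = (189 + 205)/2 = 394/2 = 197

AM = 197


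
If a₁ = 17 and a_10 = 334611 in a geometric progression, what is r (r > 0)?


r^(n-1) = aₙ/a₁
r^9 = 334611/17 = 19683
r = 19683^(1/9)
= 3

r = 3


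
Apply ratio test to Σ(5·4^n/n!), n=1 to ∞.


aₙ = 5·4^n/n!
a_{n+1}/aₙ = 4^(n+1)/(n+1)! × n!/4^n  (constant 5 cancels)
= 4/(n+1)
L = lim(n→∞) 4/(n+1) = 0
L < 1 → series CONVERGES

Converges (ratio test: L = 0 < 1)


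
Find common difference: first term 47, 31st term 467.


d = (aₙ - a₁)/(n-1)
= (467 - 47)/(31-1)
= 420/30 = 14

d = 14


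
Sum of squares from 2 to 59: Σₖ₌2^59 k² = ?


Σₖ₌2^59 k² = Σₖ₌₁^59 k² − Σₖ₌₁^1 k²
= 59·60·119/6 − 1·2·3/6
= 70210 − 1 = 70209

Σk² = 70209


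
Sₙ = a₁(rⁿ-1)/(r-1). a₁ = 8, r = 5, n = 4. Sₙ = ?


Sₙ = 8×(5^4 - 1)/(5 - 1)
= 8×(625 - 1)/4
= 8×624/4
= 1248

S_4 = 1248


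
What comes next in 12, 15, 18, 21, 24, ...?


Pattern: arithmetic (d=3)
Terms: 12, 15, 18, 21, 24
Next term = 27

Next term = 27


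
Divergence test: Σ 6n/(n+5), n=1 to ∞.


lim(n→∞) 6n/(n+5) = 6/1 = 6  (divide numerator and denominator by n)
lim aₙ = 6 ≠ 0 → series DIVERGES

Diverges (lim aₙ = 6 ≠ 0)


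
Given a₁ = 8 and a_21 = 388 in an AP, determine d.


d = (aₙ - a₁)/(n-1)
= (388 - 8)/(21-1)
= 380/20 = 19

d = 19


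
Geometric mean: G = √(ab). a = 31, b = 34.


GM = √(31×34) = √1054 = 32.4654

GM = 32.4654


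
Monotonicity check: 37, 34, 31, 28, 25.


Differences: -3, -3, -3, -3
All differences < 0 → strictly DECREASING

Monotonically decreasing


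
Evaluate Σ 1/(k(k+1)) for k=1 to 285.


1/(k(k+1)) = 1/k - 1/(k+1) (partial fractions)
Telescoping: Σ = 1 - 1/286 = 285/286

Sum = 285/286


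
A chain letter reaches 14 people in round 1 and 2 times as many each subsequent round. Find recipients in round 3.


aₙ = a₁·r^(n-1)
= 14×2^2
= 14×4
= 56

a_3 = 56


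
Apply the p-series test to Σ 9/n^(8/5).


p-series test: Σ c/n^p converges if p > 1, diverges if p ≤ 1 (constant c > 0 doesn't affect convergence).
p = 8/5
8/5 > 1 → CONVERGES

Converges (p = 8/5 > 1)


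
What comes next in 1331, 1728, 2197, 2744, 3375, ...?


Pattern: perfect cubes: n³
Terms: 1331, 1728, 2197, 2744, 3375
Next term = 4096

Next term = 4096


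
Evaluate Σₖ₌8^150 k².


Σₖ₌8^150 k² = Σₖ₌₁^150 k² − Σₖ₌₁^7 k²
= 150·151·301/6 − 7·8·15/6
= 1136275 − 140 = 1136135

Σk² = 1136135


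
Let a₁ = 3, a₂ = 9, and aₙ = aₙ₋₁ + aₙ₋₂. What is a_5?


Computing iteratively: 3, 9, 12, 21, 33
a_5 = 33

a_5 = 33


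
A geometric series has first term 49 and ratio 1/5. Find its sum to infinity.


S∞ = a₁/(1-r) = 49/(1 - 1/5)
= 49/(4/5)
= 245/4

S∞ = 245/4


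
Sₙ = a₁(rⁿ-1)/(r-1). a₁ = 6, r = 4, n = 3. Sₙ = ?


Sₙ = 6×(4^3 - 1)/(4 - 1)
= 6×(64 - 1)/3
= 6×63/3
= 126

S_3 = 126


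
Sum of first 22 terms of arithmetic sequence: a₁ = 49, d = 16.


aₙ = 49 + (22-1)×16 = 385
Sₙ = n(a₁+aₙ)/2 = 22×(49+385)/2
= 22×434/2 = 4774

S_22 = 4774


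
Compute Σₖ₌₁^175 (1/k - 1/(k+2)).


Telescoping with gap 2: two head and two tail terms survive.
= (1 + 1/2) - (1/176 + 1/177)
= 3/2 - 1/176 - 1/177 = 46375/31152

Sum = 46375/31152


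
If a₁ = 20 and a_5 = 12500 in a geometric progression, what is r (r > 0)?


r^(n-1) = aₙ/a₁
r^4 = 12500/20 = 625
r = 625^(1/4)
= ±5; taking r > 0 gives r = 5

r = 5


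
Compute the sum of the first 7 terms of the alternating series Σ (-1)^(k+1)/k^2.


S = 1 - 1/4 + 1/9 - 1/16 + 1/25 - 1/36 + 1/49
= 0.8312
(Full series converges to +π²/12 ≈ +0.8225)

S_7 = 0.8312


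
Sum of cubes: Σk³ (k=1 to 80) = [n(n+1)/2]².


n(n+1)/2 = 80×81/2 = 3240
Σk³ = 3240² = 10497600

Σk³ = 10497600


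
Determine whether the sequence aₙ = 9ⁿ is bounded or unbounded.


aₙ = 9ⁿ → as n→∞, aₙ→∞ (since base 9 > 1)
No finite upper bound exists
The sequence is UNBOUNDED

Unbounded (aₙ → ∞ as n → ∞)


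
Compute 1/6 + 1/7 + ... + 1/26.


Σₖ₌6^26 1/k = 1/6 + 1/7 + 1/8 + ... + 1/26
= 14019926807/8923714800
≈ 1.5711

Sum = 14019926807/8923714800 ≈ 1.5711


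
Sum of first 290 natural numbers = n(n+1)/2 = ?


n(n+1)/2 = 290×291/2 = 84390/2 = 42195

Σk = 42195


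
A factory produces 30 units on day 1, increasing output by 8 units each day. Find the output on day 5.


aₙ = a₁ + (n-1)d
= 30 + (5-1)×8
= 30 + 32
= 62

a_5 = 62


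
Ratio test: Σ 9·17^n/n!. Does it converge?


aₙ = 9·17^n/n!
a_{n+1}/aₙ = 17^(n+1)/(n+1)! × n!/17^n  (constant 9 cancels)
= 17/(n+1)
L = lim(n→∞) 17/(n+1) = 0
L < 1 → series CONVERGES

Converges (ratio test: L = 0 < 1)


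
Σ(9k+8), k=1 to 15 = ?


Σ(9k+8) = 9·Σk + 8·n
= 9·120 + 8·15
= 1080 + 120 = 1200

Σ = 1200


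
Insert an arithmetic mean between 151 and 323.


AM = (151 + 323)/2 = 474/2 = 237

AM = 237


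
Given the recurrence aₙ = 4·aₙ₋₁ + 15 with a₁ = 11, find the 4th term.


Computing step by step:
a_1 = 11
a_2 = 59
a_3 = 251
a_4 = 1019


a_4 = 1019


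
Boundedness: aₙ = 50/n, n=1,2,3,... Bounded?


a₁ = 50, a₂ = 50/2, a₃ = 50/3, ...
0 < aₙ ≤ 50 for all n ≥ 1
Lower bound: 0, Upper bound: 50
The sequence IS bounded

Bounded (0 < aₙ ≤ 50)


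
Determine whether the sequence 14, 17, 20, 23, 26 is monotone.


Differences: 3, 3, 3, 3
All differences > 0 → strictly INCREASING

Monotonically increasing


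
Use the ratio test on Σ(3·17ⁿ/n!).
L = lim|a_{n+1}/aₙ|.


aₙ = 3·17^n/n!
a_{n+1}/aₙ = 17^(n+1)/(n+1)! × n!/17^n  (constant 3 cancels)
= 17/(n+1)
L = lim(n→∞) 17/(n+1) = 0
L < 1 → series CONVERGES

Converges (ratio test: L = 0 < 1)


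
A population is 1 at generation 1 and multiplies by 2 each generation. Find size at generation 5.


aₙ = a₁·r^(n-1)
= 1×2^4
= 1×16
= 16

a_5 = 16


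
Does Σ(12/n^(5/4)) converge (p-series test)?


p-series test: Σ c/n^p converges if p > 1, diverges if p ≤ 1 (constant c > 0 doesn't affect convergence).
p = 5/4
5/4 > 1 → CONVERGES

Converges (p = 5/4 > 1)


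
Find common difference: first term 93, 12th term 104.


d = (aₙ - a₁)/(n-1)
= (104 - 93)/(12-1)
= 11/11 = 1

d = 1


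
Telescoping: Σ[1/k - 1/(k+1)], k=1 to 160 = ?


Telescoping: adjacent terms cancel.
= 1/1 - 1/161
= 1 - 1/161 = 160/161

Sum = 160/161


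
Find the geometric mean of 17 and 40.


GM = √(17×40) = √680 = 26.0768

GM = 26.0768


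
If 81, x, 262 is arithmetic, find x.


AM = (81 + 262)/2 = 343/2 = 171.5

AM = 171.5


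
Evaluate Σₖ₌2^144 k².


Σₖ₌2^144 k² = Σₖ₌₁^144 k² − Σₖ₌₁^1 k²
= 144·145·289/6 − 1·2·3/6
= 1005720 − 1 = 1005719

Σk² = 1005719


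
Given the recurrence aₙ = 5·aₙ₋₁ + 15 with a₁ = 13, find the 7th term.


Computing step by step:
a_1 = 13
a_2 = 80
a_3 = 415
a_4 = 2090
a_5 = 10465
a_6 = 52340
a_7 = 261715


a_7 = 261715


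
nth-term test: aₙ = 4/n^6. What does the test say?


lim(n→∞) 4/n^6 = 0
lim aₙ = 0 → nth-term test is INCONCLUSIVE
(Need other tests; this is actually a convergent p-series with p=6 > 1)

Inconclusive (lim aₙ = 0; need another test)


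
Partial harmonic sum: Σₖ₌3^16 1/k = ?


Σₖ₌3^16 1/k = 1/3 + 1/4 + 1/5 + ... + 1/16
= 1355479/720720
≈ 1.8807

Sum = 1355479/720720 ≈ 1.8807


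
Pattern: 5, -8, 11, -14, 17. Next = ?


Pattern: alternating sign, magnitude arithmetic (d=3)
Terms: 5, -8, 11, -14, 17
Next term = -20

Next term = -20


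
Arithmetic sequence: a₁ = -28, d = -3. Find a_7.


aₙ = a₁ + (n-1)d
= -28 + (7-1)×-3
= -28 - 18
= -46

a_7 = -46


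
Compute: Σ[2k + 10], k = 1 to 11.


Σ(2k+10) = 2·Σk + 10·n
= 2·66 + 10·11
= 132 + 110 = 242

Σ = 242


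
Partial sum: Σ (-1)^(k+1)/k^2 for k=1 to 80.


S = 1 - 1/4 + 1/9 - 1/16 + 1/25 - 1/36 + 1/49 - 1/64 ± ...
= 0.8224
(Full series converges to +π²/12 ≈ +0.8225)

S_80 = 0.8224


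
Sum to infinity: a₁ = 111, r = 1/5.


S∞ = a₁/(1-r) = 111/(1 - 1/5)
= 111/(4/5)
= 555/4

S∞ = 555/4


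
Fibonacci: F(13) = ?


Fibonacci sequence: 1, 1, 2, 3, 5, 8, 13, 21, 34, 55, 89, ...
F(13) = 233

F(13) = 233


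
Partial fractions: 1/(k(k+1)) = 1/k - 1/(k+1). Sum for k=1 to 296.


1/(k(k+1)) = 1/k - 1/(k+1) (partial fractions)
Telescoping: Σ = 1 - 1/297 = 296/297

Sum = 296/297


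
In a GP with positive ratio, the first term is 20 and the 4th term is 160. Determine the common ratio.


r^(n-1) = aₙ/a₁
r^3 = 160/20 = 8
r = 8^(1/3)
= 2

r = 2


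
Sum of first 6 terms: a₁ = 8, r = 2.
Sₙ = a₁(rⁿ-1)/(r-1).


Sₙ = 8×(2^6 - 1)/(2 - 1)
= 8×(64 - 1)/1
= 8×63/1
= 504

S_6 = 504


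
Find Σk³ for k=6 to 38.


Σₖ₌6^38 k³ = [38·39/2]² − [5·6/2]²
= 549081 − 225 = 548856

Σk³ = 548856


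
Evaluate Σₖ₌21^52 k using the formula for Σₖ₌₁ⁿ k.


Σₖ₌21^52 k = Σₖ₌₁^52 k − Σₖ₌₁^20 k
= 52·53/2 − 20·21/2
= 1378 − 210 = 1168

Σk = 1168


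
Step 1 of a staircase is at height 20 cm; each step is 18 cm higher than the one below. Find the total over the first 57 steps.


aₙ = 20 + (57-1)×18 = 1028
Sₙ = n(a₁+aₙ)/2 = 57×(20+1028)/2
= 57×1048/2 = 29868

S_57 = 29868


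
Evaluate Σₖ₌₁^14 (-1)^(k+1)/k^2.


S = 1 - 1/4 + 1/9 - 1/16 + 1/25 - 1/36 + 1/49 - 1/64 ± ...
= 0.8201
(Full series converges to +π²/12 ≈ +0.8225)

S_14 = 0.8201


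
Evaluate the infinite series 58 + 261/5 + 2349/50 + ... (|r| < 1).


S∞ = a₁/(1-r) = 58/(1 - 9/10)
= 58/(1/10)
= 580

S∞ = 580


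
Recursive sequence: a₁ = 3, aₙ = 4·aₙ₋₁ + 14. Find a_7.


Computing step by step:
a_1 = 3
a_2 = 26
a_3 = 118
a_4 = 486
a_5 = 1958
a_6 = 7846
a_7 = 31398


a_7 = 31398


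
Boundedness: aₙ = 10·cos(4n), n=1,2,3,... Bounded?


For all n, -1 ≤ cos(4n) ≤ 1, so -10 ≤ 10·cos(4n) ≤ 10
Lower bound: -10, Upper bound: 10
The sequence IS bounded

Bounded (-10 ≤ aₙ ≤ 10)


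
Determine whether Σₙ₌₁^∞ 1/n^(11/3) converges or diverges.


p-series test: Σ c/n^p converges if p > 1, diverges if p ≤ 1 (constant c > 0 doesn't affect convergence).
p = 11/3
11/3 > 1 → CONVERGES

Converges (p = 11/3 > 1)


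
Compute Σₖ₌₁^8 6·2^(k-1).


Sₙ = 6×(2^8 - 1)/(2 - 1)
= 6×(256 - 1)/1
= 6×255/1
= 1530

S_8 = 1530


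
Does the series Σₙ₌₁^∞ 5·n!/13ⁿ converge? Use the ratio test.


aₙ = 5·n!/13^n
a_{n+1}/aₙ = (n+1)!/13^(n+1) × 13^n/n!  (constant 5 cancels)
= (n+1)/13
L = lim(n→∞) (n+1)/13 = ∞
L > 1 → series DIVERGES

Diverges (ratio test: L = ∞ > 1)


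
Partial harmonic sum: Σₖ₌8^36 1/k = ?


Σₖ₌8^36 1/k = 1/8 + 1/9 + 1/10 + ... + 1/36
= 2966277872827/1875370816800
≈ 1.5817

Sum = 2966277872827/1875370816800 ≈ 1.5817


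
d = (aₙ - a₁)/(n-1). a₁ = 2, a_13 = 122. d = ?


d = (aₙ - a₁)/(n-1)
= (122 - 2)/(13-1)
= 120/12 = 10

d = 10


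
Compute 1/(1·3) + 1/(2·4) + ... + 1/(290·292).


1/(k(k+2)) = (1/2)·(1/k - 1/(k+2)) (partial fractions)
Telescoping: Σ = (1/2)·(1 + 1/2 - 1/291 - 1/292) = 126875/169944

Sum = 126875/169944


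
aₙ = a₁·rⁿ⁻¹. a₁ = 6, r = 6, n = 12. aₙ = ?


aₙ = a₁·r^(n-1)
= 6×6^11
= 6×362797056
= 2176782336

a_12 = 2176782336


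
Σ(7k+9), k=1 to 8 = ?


Σ(7k+9) = 7·Σk + 9·n
= 7·36 + 9·8
= 252 + 72 = 324

Σ = 324


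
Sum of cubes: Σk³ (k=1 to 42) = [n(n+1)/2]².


n(n+1)/2 = 42×43/2 = 903
Σk³ = 903² = 815409

Σk³ = 815409


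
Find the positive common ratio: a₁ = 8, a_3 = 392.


r^(n-1) = aₙ/a₁
r^2 = 392/8 = 49
r = 49^(1/2)
= ±7; taking r > 0 gives r = 7

r = 7


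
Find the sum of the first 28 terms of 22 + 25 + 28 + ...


aₙ = 22 + (28-1)×3 = 103
Sₙ = n(a₁+aₙ)/2 = 28×(22+103)/2
= 28×125/2 = 1750

S_28 = 1750


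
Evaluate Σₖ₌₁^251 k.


n(n+1)/2 = 251×252/2 = 63252/2 = 31626

Σk = 31626


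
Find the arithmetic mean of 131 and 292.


AM = (131 + 292)/2 = 423/2 = 211.5

AM = 211.5


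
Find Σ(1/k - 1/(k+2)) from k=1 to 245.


Telescoping with gap 2: two head and two tail terms survive.
= (1 + 1/2) - (1/246 + 1/247)
= 3/2 - 1/246 - 1/247 = 45325/30381

Sum = 45325/30381


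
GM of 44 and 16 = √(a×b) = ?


GM = √(44×16) = √704 = 26.533

GM = 26.533


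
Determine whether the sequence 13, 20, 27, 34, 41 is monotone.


Differences: 7, 7, 7, 7
All differences > 0 → strictly INCREASING

Monotonically increasing


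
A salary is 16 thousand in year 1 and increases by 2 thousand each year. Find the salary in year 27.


aₙ = a₁ + (n-1)d
= 16 + (27-1)×2
= 16 + 52
= 68

a_27 = 68


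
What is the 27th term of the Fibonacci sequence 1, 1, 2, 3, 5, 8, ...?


Fibonacci sequence: 1, 1, 2, 3, 5, 8, 13, 21, 34, 55, 89, ...
F(27) = 196418

F(27) = 196418


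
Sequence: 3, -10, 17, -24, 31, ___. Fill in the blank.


Pattern: alternating sign, magnitude arithmetic (d=7)
Terms: 3, -10, 17, -24, 31
Next term = -38

Next term = -38


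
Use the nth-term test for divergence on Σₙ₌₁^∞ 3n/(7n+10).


lim(n→∞) 3n/(7n+10) = 3/7 = 3/7  (divide numerator and denominator by n)
lim aₙ = 3/7 ≠ 0 → series DIVERGES

Diverges (lim aₙ = 3/7 ≠ 0)


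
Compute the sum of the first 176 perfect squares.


n = 176
n(n+1)(2n+1)/6 = 176×177×353/6
= 10996656/6 = 1832776

Σk² = 1832776


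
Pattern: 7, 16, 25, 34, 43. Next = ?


Pattern: arithmetic (d=9)
Terms: 7, 16, 25, 34, 43
Next term = 52

Next term = 52


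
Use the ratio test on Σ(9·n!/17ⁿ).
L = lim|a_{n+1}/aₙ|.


aₙ = 9·n!/17^n
a_{n+1}/aₙ = (n+1)!/17^(n+1) × 17^n/n!  (constant 9 cancels)
= (n+1)/17
L = lim(n→∞) (n+1)/17 = ∞
L > 1 → series DIVERGES

Diverges (ratio test: L = ∞ > 1)


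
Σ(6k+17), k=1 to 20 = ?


Σ(6k+17) = 6·Σk + 17·n
= 6·210 + 17·20
= 1260 + 340 = 1600

Σ = 1600


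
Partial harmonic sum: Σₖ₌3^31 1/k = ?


Σₖ₌3^31 1/k = 1/3 + 1/4 + 1/5 + ... + 1/31
= 182471592627157/72201776446800
≈ 2.5272

Sum = 182471592627157/72201776446800 ≈ 2.5272


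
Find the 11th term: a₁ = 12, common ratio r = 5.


aₙ = a₁·r^(n-1)
= 12×5^10
= 12×9765625
= 117187500

a_11 = 117187500


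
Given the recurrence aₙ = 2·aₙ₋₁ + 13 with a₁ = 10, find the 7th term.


Computing step by step:
a_1 = 10
a_2 = 33
a_3 = 79
a_4 = 171
a_5 = 355
a_6 = 723
a_7 = 1459


a_7 = 1459


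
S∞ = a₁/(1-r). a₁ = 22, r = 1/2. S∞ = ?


S∞ = a₁/(1-r) = 22/(1 - 1/2)
= 22/(1/2)
= 44

S∞ = 44


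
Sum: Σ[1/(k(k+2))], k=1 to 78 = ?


1/(k(k+2)) = (1/2)·(1/k - 1/(k+2)) (partial fractions)
Telescoping: Σ = (1/2)·(1 + 1/2 - 1/79 - 1/80) = 9321/12640

Sum = 9321/12640


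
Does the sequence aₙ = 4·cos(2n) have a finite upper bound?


For all n, -1 ≤ cos(2n) ≤ 1, so -4 ≤ 4·cos(2n) ≤ 4
Lower bound: -4, Upper bound: 4
The sequence IS bounded

Bounded (-4 ≤ aₙ ≤ 4)


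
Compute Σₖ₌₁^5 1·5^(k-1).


Sₙ = 1×(5^5 - 1)/(5 - 1)
= 1×(3125 - 1)/4
= 1×3124/4
= 781

S_5 = 781


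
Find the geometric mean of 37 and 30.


GM = √(37×30) = √1110 = 33.3167

GM = 33.3167


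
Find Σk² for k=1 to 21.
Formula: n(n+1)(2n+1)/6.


n = 21
n(n+1)(2n+1)/6 = 21×22×43/6
= 19866/6 = 3311

Σk² = 3311


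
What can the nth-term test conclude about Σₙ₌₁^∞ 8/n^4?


lim(n→∞) 8/n^4 = 0
lim aₙ = 0 → nth-term test is INCONCLUSIVE
(Need other tests; this is actually a convergent p-series with p=4 > 1)

Inconclusive (lim aₙ = 0; need another test)


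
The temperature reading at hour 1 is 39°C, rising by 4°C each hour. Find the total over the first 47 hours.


aₙ = 39 + (47-1)×4 = 223
Sₙ = n(a₁+aₙ)/2 = 47×(39+223)/2
= 47×262/2 = 6157

S_47 = 6157


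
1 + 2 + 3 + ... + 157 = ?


n(n+1)/2 = 157×158/2 = 24806/2 = 12403

Σk = 12403


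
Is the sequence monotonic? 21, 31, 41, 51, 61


Differences: 10, 10, 10, 10
All differences > 0 → strictly INCREASING

Monotonically increasing


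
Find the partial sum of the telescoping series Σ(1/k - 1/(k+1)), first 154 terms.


Telescoping: adjacent terms cancel.
= 1/1 - 1/155
= 1 - 1/155 = 154/155

Sum = 154/155


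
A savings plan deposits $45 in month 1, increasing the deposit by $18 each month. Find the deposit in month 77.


aₙ = a₁ + (n-1)d
= 45 + (77-1)×18
= 45 + 1368
= 1413

a_77 = 1413


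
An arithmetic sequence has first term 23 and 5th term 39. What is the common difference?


d = (aₙ - a₁)/(n-1)
= (39 - 23)/(5-1)
= 16/4 = 4

d = 4


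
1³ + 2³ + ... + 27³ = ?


n(n+1)/2 = 27×28/2 = 378
Σk³ = 378² = 142884

Σk³ = 142884


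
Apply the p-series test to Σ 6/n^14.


p-series test: Σ c/n^p converges if p > 1, diverges if p ≤ 1 (constant c > 0 doesn't affect convergence).
p = 14
14 > 1 → CONVERGES

Converges (p = 14 > 1)


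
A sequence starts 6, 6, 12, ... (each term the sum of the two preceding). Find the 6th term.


Computing iteratively: 6, 6, 12, 18, 30, 48
a_6 = 48

a_6 = 48


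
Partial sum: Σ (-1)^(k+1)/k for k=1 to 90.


S = 1 - 1/2 + 1/3 - 1/4 + 1/5 - 1/6 + 1/7 - 1/8 ± ...
= 0.6876
(Full series converges to +ln(2) ≈ +0.6931)

S_90 = 0.6876


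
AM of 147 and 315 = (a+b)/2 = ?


AM = (147 + 315)/2 = 462/2 = 231

AM = 231


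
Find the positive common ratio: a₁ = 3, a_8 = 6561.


r^(n-1) = aₙ/a₁
r^7 = 6561/3 = 2187
r = 2187^(1/7)
= 3

r = 3


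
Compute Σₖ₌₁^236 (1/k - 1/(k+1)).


Telescoping: adjacent terms cancel.
= 1/1 - 1/237
= 1 - 1/237 = 236/237

Sum = 236/237


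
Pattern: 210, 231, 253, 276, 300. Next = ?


Pattern: triangular numbers: n(n+1)/2
Terms: 210, 231, 253, 276, 300
Next term = 325

Next term = 325


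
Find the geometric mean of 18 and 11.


GM = √(18×11) = √198 = 14.0712

GM = 14.0712


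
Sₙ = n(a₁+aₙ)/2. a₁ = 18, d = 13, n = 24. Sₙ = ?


aₙ = 18 + (24-1)×13 = 317
Sₙ = n(a₁+aₙ)/2 = 24×(18+317)/2
= 24×335/2 = 4020

S_24 = 4020


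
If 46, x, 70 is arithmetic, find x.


AM = (46 + 70)/2 = 116/2 = 58

AM = 58


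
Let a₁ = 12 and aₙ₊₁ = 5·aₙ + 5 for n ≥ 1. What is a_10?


Computing step by step:
a_1 = 12
a_2 = 65
a_3 = 330
a_4 = 1655
a_5 = 8280
a_6 = 41405
a_7 = 207030
a_8 = 1035155
a_9 = 5175780
a_10 = 25878905


a_10 = 25878905


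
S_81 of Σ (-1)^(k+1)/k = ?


S = 1 - 1/2 + 1/3 - 1/4 + 1/5 - 1/6 + 1/7 - 1/8 ± ...
= 0.6993
(Full series converges to +ln(2) ≈ +0.6931)

S_81 = 0.6993


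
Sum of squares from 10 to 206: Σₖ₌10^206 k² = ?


Σₖ₌10^206 k² = Σₖ₌₁^206 k² − Σₖ₌₁^9 k²
= 206·207·413/6 − 9·10·19/6
= 2935191 − 285 = 2934906

Σk² = 2934906


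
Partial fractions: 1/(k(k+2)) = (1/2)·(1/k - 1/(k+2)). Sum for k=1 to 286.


1/(k(k+2)) = (1/2)·(1/k - 1/(k+2)) (partial fractions)
Telescoping: Σ = (1/2)·(1 + 1/2 - 1/287 - 1/288) = 123409/165312

Sum = 123409/165312


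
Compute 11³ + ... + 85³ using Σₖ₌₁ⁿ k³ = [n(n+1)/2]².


Σₖ₌11^85 k³ = [85·86/2]² − [10·11/2]²
= 13359025 − 3025 = 13356000

Σk³ = 13356000


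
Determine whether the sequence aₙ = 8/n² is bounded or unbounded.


a₁ = 8, a₂ = 8/4, a₃ = 8/9, ...
0 < aₙ ≤ 8 for all n ≥ 1
The sequence IS bounded

Bounded (0 < aₙ ≤ 8)


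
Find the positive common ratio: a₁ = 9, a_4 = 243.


r^(n-1) = aₙ/a₁
r^3 = 243/9 = 27
r = 27^(1/3)
= 3

r = 3


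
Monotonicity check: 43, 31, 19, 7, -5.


Differences: -12, -12, -12, -12
All differences < 0 → strictly DECREASING

Monotonically decreasing


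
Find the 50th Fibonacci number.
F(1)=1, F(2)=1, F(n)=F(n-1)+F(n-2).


Fibonacci sequence: 1, 1, 2, 3, 5, 8, 13, 21, 34, 55, 89, ...
F(50) = 12586269025

F(50) = 12586269025


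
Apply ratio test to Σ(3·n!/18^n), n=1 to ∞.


aₙ = 3·n!/18^n
a_{n+1}/aₙ = (n+1)!/18^(n+1) × 18^n/n!  (constant 3 cancels)
= (n+1)/18
L = lim(n→∞) (n+1)/18 = ∞
L > 1 → series DIVERGES

Diverges (ratio test: L = ∞ > 1)


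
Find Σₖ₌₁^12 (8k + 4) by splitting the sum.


Σ(8k+4) = 8·Σk + 4·n
= 8·78 + 4·12
= 624 + 48 = 672

Σ = 672


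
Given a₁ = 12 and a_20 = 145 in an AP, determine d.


d = (aₙ - a₁)/(n-1)
= (145 - 12)/(20-1)
= 133/19 = 7

d = 7


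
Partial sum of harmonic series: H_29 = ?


H_29 = 1/1 + 1/2 + 1/3 + ... + 1/29
= 9227046511387/2329089562800
≈ 3.9617

H_29 = 9227046511387/2329089562800 ≈ 3.9617


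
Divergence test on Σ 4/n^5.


lim(n→∞) 4/n^5 = 0
lim aₙ = 0 → nth-term test is INCONCLUSIVE
(Need other tests; this is actually a convergent p-series with p=5 > 1)

Inconclusive (lim aₙ = 0; need another test)


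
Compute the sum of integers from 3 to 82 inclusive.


Σₖ₌3^82 k = Σₖ₌₁^82 k − Σₖ₌₁^2 k
= 82·83/2 − 2·3/2
= 3403 − 3 = 3400

Σk = 3400


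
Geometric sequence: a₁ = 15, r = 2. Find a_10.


aₙ = a₁·r^(n-1)
= 15×2^9
= 15×512
= 7680

a_10 = 7680


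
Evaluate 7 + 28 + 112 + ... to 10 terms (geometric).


Sₙ = 7×(4^10 - 1)/(4 - 1)
= 7×(1048576 - 1)/3
= 7×1048575/3
= 2446675

S_10 = 2446675


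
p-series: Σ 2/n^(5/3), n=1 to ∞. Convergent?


p-series test: Σ c/n^p converges if p > 1, diverges if p ≤ 1 (constant c > 0 doesn't affect convergence).
p = 5/3
5/3 > 1 → CONVERGES

Converges (p = 5/3 > 1)


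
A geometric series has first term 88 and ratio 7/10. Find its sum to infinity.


S∞ = a₁/(1-r) = 88/(1 - 7/10)
= 88/(3/10)
= 880/3

S∞ = 880/3


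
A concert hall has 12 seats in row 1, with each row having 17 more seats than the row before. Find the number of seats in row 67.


aₙ = a₁ + (n-1)d
= 12 + (67-1)×17
= 12 + 1122
= 1134

a_67 = 1134


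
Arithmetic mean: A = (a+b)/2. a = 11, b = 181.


AM = (11 + 181)/2 = 192/2 = 96

AM = 96


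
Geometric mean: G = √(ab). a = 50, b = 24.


GM = √(50×24) = √1200 = 34.641

GM = 34.641


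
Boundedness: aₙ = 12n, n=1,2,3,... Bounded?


aₙ = 12n → as n→∞, aₙ→∞
No finite upper bound exists
The sequence is UNBOUNDED

Unbounded (aₙ → ∞ as n → ∞)


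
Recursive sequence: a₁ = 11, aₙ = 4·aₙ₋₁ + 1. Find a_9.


Computing step by step:
a_1 = 11
a_2 = 45
a_3 = 181
a_4 = 725
a_5 = 2901
a_6 = 11605
a_7 = 46421
a_8 = 185685
a_9 = 742741


a_9 = 742741


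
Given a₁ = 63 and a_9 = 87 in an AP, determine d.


d = (aₙ - a₁)/(n-1)
= (87 - 63)/(9-1)
= 24/8 = 3

d = 3


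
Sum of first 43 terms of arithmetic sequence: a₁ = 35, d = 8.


aₙ = 35 + (43-1)×8 = 371
Sₙ = n(a₁+aₙ)/2 = 43×(35+371)/2
= 43×406/2 = 8729

S_43 = 8729


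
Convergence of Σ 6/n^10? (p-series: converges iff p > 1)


p-series test: Σ c/n^p converges if p > 1, diverges if p ≤ 1 (constant c > 0 doesn't affect convergence).
p = 10
10 > 1 → CONVERGES

Converges (p = 10 > 1)


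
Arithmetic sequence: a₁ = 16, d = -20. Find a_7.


aₙ = a₁ + (n-1)d
= 16 + (7-1)×-20
= 16 - 120
= -104

a_7 = -104


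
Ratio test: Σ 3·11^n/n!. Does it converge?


aₙ = 3·11^n/n!
a_{n+1}/aₙ = 11^(n+1)/(n+1)! × n!/11^n  (constant 3 cancels)
= 11/(n+1)
L = lim(n→∞) 11/(n+1) = 0
L < 1 → series CONVERGES

Converges (ratio test: L = 0 < 1)


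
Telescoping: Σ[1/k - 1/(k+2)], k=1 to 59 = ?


Telescoping with gap 2: two head and two tail terms survive.
= (1 + 1/2) - (1/60 + 1/61)
= 3/2 - 1/60 - 1/61 = 5369/3660

Sum = 5369/3660


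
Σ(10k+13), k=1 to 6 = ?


Σ(10k+13) = 10·Σk + 13·n
= 10·21 + 13·6
= 210 + 78 = 288

Σ = 288


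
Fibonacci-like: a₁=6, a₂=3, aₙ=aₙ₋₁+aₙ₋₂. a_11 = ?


Computing iteratively: 6, 3, 9, 12, 21, 33, 54, 87, 141, 228, 369
a_11 = 369

a_11 = 369


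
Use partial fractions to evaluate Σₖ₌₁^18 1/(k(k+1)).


1/(k(k+1)) = 1/k - 1/(k+1) (partial fractions)
Telescoping: Σ = 1 - 1/19 = 18/19

Sum = 18/19


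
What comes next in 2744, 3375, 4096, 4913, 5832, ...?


Pattern: perfect cubes: n³
Terms: 2744, 3375, 4096, 4913, 5832
Next term = 6859

Next term = 6859


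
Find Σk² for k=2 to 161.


Σₖ₌2^161 k² = Σₖ₌₁^161 k² − Σₖ₌₁^1 k²
= 161·162·323/6 − 1·2·3/6
= 1404081 − 1 = 1404080

Σk² = 1404080


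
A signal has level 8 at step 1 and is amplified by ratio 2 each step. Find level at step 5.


aₙ = a₁·r^(n-1)
= 8×2^4
= 8×16
= 128

a_5 = 128


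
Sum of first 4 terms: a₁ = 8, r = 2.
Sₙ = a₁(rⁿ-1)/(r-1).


Sₙ = 8×(2^4 - 1)/(2 - 1)
= 8×(16 - 1)/1
= 8×15/1
= 120

S_4 = 120


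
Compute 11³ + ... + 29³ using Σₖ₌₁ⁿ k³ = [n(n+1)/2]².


Σₖ₌11^29 k³ = [29·30/2]² − [10·11/2]²
= 189225 − 3025 = 186200

Σk³ = 186200


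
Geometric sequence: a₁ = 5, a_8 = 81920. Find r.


r^(n-1) = aₙ/a₁
r^7 = 81920/5 = 16384
r = 16384^(1/7)
= 4

r = 4


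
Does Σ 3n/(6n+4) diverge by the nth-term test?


lim(n→∞) 3n/(6n+4) = 3/6 = 1/2  (divide numerator and denominator by n)
lim aₙ = 1/2 ≠ 0 → series DIVERGES

Diverges (lim aₙ = 1/2 ≠ 0)


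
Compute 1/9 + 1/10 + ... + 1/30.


Σₖ₌9^30 1/k = 1/9 + 1/10 + 1/11 + ... + 1/30
= 2974550125537/2329089562800
≈ 1.2771

Sum = 2974550125537/2329089562800 ≈ 1.2771


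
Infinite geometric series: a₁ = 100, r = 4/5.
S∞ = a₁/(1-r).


S∞ = a₁/(1-r) = 100/(1 - 4/5)
= 100/(1/5)
= 500

S∞ = 500


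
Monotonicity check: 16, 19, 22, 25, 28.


Differences: 3, 3, 3, 3
All differences > 0 → strictly INCREASING

Monotonically increasing


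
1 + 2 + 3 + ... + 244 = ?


n(n+1)/2 = 244×245/2 = 59780/2 = 29890

Σk = 29890


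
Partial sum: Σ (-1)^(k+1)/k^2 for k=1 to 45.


S = 1 - 1/4 + 1/9 - 1/16 + 1/25 - 1/36 + 1/49 - 1/64 ± ...
= 0.8227
(Full series converges to +π²/12 ≈ +0.8225)

S_45 = 0.8227


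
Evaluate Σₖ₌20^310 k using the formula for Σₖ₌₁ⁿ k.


Σₖ₌20^310 k = Σₖ₌₁^310 k − Σₖ₌₁^19 k
= 310·311/2 − 19·20/2
= 48205 − 190 = 48015

Σk = 48015


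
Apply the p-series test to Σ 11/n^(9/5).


p-series test: Σ c/n^p converges if p > 1, diverges if p ≤ 1 (constant c > 0 doesn't affect convergence).
p = 9/5
9/5 > 1 → CONVERGES

Converges (p = 9/5 > 1)


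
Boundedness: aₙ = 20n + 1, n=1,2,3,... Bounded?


aₙ = 20n + 1 → as n→∞, aₙ→∞
No finite upper bound exists
The sequence is UNBOUNDED

Unbounded (aₙ → ∞ as n → ∞)


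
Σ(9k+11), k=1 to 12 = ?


Σ(9k+11) = 9·Σk + 11·n
= 9·78 + 11·12
= 702 + 132 = 834

Σ = 834


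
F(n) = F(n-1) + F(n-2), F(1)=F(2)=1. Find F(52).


Fibonacci sequence: 1, 1, 2, 3, 5, 8, 13, 21, 34, 55, 89, ...
F(52) = 32951280099

F(52) = 32951280099


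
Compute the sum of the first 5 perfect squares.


n = 5
n(n+1)(2n+1)/6 = 5×6×11/6
= 330/6 = 55

Σk² = 55


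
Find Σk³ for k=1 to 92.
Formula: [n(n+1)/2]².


n(n+1)/2 = 92×93/2 = 4278
Σk³ = 4278² = 18301284

Σk³ = 18301284


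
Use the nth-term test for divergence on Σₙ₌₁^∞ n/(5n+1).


lim(n→∞) n/(5n+1) = 1/5 = 1/5  (divide numerator and denominator by n)
lim aₙ = 1/5 ≠ 0 → series DIVERGES

Diverges (lim aₙ = 1/5 ≠ 0)


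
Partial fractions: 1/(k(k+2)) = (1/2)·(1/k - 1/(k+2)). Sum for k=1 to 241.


1/(k(k+2)) = (1/2)·(1/k - 1/(k+2)) (partial fractions)
Telescoping: Σ = (1/2)·(1 + 1/2 - 1/242 - 1/243) = 21931/29403

Sum = 21931/29403


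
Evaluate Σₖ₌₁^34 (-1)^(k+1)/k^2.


S = 1 - 1/4 + 1/9 - 1/16 + 1/25 - 1/36 + 1/49 - 1/64 ± ...
= 0.822
(Full series converges to +π²/12 ≈ +0.8225)

S_34 = 0.822


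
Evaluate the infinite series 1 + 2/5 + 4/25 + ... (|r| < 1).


S∞ = a₁/(1-r) = 1/(1 - 2/5)
= 1/(3/5)
= 5/3

S∞ = 5/3


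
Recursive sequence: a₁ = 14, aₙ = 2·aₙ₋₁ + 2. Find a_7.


Computing step by step:
a_1 = 14
a_2 = 30
a_3 = 62
a_4 = 126
a_5 = 254
a_6 = 510
a_7 = 1022


a_7 = 1022


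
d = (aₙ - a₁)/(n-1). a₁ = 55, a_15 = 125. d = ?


d = (aₙ - a₁)/(n-1)
= (125 - 55)/(15-1)
= 70/14 = 5

d = 5


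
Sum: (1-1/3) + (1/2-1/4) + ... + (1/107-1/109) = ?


Telescoping with gap 2: two head and two tail terms survive.
= (1 + 1/2) - (1/108 + 1/109)
= 3/2 - 1/108 - 1/109 = 17441/11772

Sum = 17441/11772


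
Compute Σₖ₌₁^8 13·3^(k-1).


Sₙ = 13×(3^8 - 1)/(3 - 1)
= 13×(6561 - 1)/2
= 13×6560/2
= 42640

S_8 = 42640


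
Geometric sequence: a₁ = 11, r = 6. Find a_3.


aₙ = a₁·r^(n-1)
= 11×6^2
= 11×36
= 396

a_3 = 396


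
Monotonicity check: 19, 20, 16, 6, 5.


Differences: 1, -4, -10, -1
Difference at position 1 is +1 (> 0) but position 2 is -4 (< 0) — sequence both rises and falls
→ NOT monotonic

Not monotonic


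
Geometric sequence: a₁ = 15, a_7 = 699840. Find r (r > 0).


r^(n-1) = aₙ/a₁
r^6 = 699840/15 = 46656
r = 46656^(1/6)
= ±6; taking r > 0 gives r = 6

r = 6


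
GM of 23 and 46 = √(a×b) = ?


GM = √(23×46) = √1058 = 32.5269

GM = 32.5269


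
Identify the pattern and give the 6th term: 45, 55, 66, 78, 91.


Pattern: triangular numbers: n(n+1)/2
Terms: 45, 55, 66, 78, 91
Next term = 105

Next term = 105


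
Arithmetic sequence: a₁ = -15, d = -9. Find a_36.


aₙ = a₁ + (n-1)d
= -15 + (36-1)×-9
= -15 - 315
= -330

a_36 = -330
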